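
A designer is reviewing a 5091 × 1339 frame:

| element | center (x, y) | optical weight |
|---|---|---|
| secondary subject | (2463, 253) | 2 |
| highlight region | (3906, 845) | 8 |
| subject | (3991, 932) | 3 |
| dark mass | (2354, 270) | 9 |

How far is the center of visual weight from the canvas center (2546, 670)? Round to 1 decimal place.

Total weight = 2 + 8 + 3 + 9 = 22.
x: (2·2463 + 8·3906 + 3·3991 + 9·2354) / 22 = 69333 / 22 ≈ 3151.50
y: (2·253 + 8·845 + 3·932 + 9·270) / 22 = 12492 / 22 ≈ 567.82
Relative to (2546, 670): Δ = (605.50, -102.18); |Δ| = √(605.50² + -102.18²) ≈ 614.06.

≈ 614.1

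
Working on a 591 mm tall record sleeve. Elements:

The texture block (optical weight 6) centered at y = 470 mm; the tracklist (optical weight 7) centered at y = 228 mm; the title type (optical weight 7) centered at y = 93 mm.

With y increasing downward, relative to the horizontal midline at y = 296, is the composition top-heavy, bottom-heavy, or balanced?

top-heavy

Weights sum to 6 + 7 + 7 = 20.
Σw·y = 6·470 + 7·228 + 7·93 = 5067, so ȳ = 5067/20 ≈ 253.35.
253.3 vs midline 296 → top-heavy.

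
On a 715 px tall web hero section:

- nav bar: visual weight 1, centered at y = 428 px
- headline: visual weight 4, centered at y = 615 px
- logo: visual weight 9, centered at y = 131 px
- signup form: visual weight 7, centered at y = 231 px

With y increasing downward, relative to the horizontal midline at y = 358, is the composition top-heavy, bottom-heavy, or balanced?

top-heavy

Total weight = 1 + 4 + 9 + 7 = 21.
y: (1·428 + 4·615 + 9·131 + 7·231) / 21 = 5684 / 21 ≈ 270.67
270.7 vs midline 358 → top-heavy.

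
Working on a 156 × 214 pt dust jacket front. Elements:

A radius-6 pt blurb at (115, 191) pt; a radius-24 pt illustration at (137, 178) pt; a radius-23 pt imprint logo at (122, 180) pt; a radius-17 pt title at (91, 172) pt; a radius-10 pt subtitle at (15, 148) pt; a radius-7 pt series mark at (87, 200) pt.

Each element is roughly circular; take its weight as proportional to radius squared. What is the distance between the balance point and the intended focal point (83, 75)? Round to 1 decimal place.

r² weights: blurb 6² = 36, illustration 24² = 576, imprint logo 23² = 529, title 17² = 289, subtitle 10² = 100, series mark 7² = 49. Total = 1579.
Σw·x = 36·115 + 576·137 + 529·122 + 289·91 + 100·15 + 49·87 = 179652, so x̄ = 179652/1579 ≈ 113.78.
Σw·y = 36·191 + 576·178 + 529·180 + 289·172 + 100·148 + 49·200 = 278932, so ȳ = 278932/1579 ≈ 176.65.
Offset from (83, 75): Δx ≈ 30.78, Δy ≈ 101.65; distance = √(Δx² + Δy²) ≈ 106.21.

≈ 106.2 pt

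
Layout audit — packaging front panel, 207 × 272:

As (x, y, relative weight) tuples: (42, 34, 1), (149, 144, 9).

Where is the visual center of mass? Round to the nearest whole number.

Weights sum to 1 + 9 = 10.
x: (1·42 + 9·149) / 10 = 1383 / 10 ≈ 138.30
y: (1·34 + 9·144) / 10 = 1330 / 10 ≈ 133.00

(138, 133)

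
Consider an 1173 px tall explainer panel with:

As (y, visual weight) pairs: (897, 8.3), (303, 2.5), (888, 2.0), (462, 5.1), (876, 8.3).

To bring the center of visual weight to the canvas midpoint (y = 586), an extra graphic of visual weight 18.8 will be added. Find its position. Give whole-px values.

y ≈ 360

New total weight: (8.3 + 2.5 + 2.0 + 5.1 + 8.3) + 18.8 = 45.0.
y: need Σw·y = 45.0·586 = 26370.0. Existing = 8.3·897 + 2.5·303 + 2.0·888 + 5.1·462 + 8.3·876 = 19605.6. Remainder 6764.4 / 18.8 ≈ 359.81.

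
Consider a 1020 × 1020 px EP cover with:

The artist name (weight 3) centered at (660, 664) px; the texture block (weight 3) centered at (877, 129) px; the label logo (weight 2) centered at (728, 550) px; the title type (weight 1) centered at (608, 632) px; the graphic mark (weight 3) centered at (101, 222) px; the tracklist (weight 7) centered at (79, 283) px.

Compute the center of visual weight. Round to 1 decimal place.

(396.4, 355.7)

Total weight = 3 + 3 + 2 + 1 + 3 + 7 = 19.
x: moment 7531 / weight 19 ≈ 396.37
y: moment 6758 / weight 19 ≈ 355.68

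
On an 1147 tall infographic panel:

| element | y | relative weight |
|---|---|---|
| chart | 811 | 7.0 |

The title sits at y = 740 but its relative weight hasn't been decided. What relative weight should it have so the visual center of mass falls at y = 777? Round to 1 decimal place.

Known: weight 7.0 with moment 7.0·811 = 5677.0.
Balance at y = 777 requires (5677.0 + w·740) / (7.0 + w) = 777.
Rearranging, w·(740 − 777) = 777·7.0 − 5677.0 = -238.0, so w ≈ -238.0/-37 = 6.43.

w ≈ 6.4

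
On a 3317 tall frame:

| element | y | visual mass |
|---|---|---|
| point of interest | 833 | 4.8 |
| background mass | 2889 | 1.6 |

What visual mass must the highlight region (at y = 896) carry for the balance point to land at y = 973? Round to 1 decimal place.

Known weights sum to 4.8 + 1.6 = 6.4; their moment is 4.8·833 + 1.6·2889 = 8620.8.
Set Σw·y/Σw = 973: (8620.8 + 896w) = 973·(6.4 + w).
Solving: w = (973·6.4 − 8620.8) / (896 − 973) = -2393.6 / -77 ≈ 31.09.

w ≈ 31.1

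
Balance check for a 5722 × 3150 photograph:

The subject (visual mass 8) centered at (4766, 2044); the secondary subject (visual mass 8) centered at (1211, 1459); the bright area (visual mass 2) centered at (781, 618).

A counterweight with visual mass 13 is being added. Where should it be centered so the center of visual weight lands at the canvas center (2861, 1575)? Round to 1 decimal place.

After adding the counterweight, total weight = 8 + 8 + 2 + 13 = 31.
x: target moment 31×2861 = 88691; current 8·4766 + 8·1211 + 2·781 = 49378; the counterweight supplies 39313, so x = 39313/13 ≈ 3024.08.
y: target moment 31×1575 = 48825; current 8·2044 + 8·1459 + 2·618 = 29260; the counterweight supplies 19565, so y = 19565/13 ≈ 1505.00.

(3024.1, 1505.0)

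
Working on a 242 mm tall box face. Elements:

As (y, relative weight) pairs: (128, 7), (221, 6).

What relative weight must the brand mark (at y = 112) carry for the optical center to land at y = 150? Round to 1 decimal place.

Fixed elements: Σw = 7 + 6 = 13, Σw·y = 7·128 + 6·221 = 2222.
Balance at y = 150 requires (2222 + w·112) / (13 + w) = 150.
Rearranging, w·(112 − 150) = 150·13 − 2222 = -272, so w ≈ -272/-38 = 7.16.

w ≈ 7.2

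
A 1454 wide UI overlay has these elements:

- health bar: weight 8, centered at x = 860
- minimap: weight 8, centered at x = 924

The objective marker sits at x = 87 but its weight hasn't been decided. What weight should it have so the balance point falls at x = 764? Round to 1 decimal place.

w ≈ 3.0

Existing Σw = 16 (8 + 8); existing moment 8·860 + 8·924 = 14272.
Set Σw·x/Σw = 764: (14272 + 87w) = 764·(16 + w).
Solving: w = (764·16 − 14272) / (87 − 764) = -2048 / -677 ≈ 3.03.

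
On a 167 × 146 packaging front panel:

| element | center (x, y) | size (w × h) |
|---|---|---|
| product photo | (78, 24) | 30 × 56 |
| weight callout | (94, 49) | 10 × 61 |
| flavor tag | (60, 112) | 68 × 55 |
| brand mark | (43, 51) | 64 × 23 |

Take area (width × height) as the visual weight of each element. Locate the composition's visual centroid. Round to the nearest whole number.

Areas → weights: product photo 30·56 = 1680, weight callout 10·61 = 610, flavor tag 68·55 = 3740, brand mark 64·23 = 1472; Σw = 7502.
x: (1680·78 + 610·94 + 3740·60 + 1472·43) / 7502 = 476076 / 7502 ≈ 63.46
y: (1680·24 + 610·49 + 3740·112 + 1472·51) / 7502 = 564162 / 7502 ≈ 75.20

(63, 75)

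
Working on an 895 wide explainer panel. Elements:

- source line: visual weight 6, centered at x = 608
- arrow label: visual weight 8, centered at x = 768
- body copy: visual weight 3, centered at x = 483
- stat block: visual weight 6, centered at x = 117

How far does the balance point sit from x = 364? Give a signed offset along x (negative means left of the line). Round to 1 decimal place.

Σw = 6 + 8 + 3 + 6 = 23.
x: (6·608 + 8·768 + 3·483 + 6·117) / 23 = 11943 / 23 ≈ 519.26
Difference: 519.26 − 364 ≈ 155.26.

≈ 155.3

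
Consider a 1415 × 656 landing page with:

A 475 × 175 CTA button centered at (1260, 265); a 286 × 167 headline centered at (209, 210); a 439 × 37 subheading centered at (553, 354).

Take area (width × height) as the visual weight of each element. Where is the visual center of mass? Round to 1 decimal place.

Taking area as weight: CTA button 475·175 = 83125, headline 286·167 = 47762, subheading 439·37 = 16243. Sum 147130.
Σw·x = 83125·1260 + 47762·209 + 16243·553 = 123702137, so x̄ = 123702137/147130 ≈ 840.77.
Σw·y = 83125·265 + 47762·210 + 16243·354 = 37808167, so ȳ = 37808167/147130 ≈ 256.97.

(840.8, 257.0)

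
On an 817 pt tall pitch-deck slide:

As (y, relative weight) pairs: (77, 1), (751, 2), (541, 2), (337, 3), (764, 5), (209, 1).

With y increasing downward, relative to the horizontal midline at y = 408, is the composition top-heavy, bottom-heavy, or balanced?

Total weight = 1 + 2 + 2 + 3 + 5 + 1 = 14.
Σw·y = 7701; ȳ = 7701/14 ≈ 550.07.
550.1 vs midline 408 → bottom-heavy.

bottom-heavy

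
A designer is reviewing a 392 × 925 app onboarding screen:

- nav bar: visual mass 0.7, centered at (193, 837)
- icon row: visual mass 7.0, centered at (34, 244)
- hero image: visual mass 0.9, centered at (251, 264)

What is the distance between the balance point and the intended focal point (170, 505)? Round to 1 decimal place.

≈ 233.3

Σw = 0.7 + 7.0 + 0.9 = 8.6.
Σw·x = 0.7·193 + 7.0·34 + 0.9·251 = 599.0, so x̄ = 599.0/8.6 ≈ 69.65.
Σw·y = 0.7·837 + 7.0·244 + 0.9·264 = 2531.5, so ȳ = 2531.5/8.6 ≈ 294.36.
Relative to (170, 505): Δ = (-100.35, -210.64); |Δ| = √(-100.35² + -210.64²) ≈ 233.32.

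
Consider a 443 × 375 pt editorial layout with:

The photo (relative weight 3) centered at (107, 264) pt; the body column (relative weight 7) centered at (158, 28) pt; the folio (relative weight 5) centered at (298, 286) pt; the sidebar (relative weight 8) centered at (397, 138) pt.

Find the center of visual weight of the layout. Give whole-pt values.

(265, 153)

Σw = 3 + 7 + 5 + 8 = 23.
x-moment: 3·107 + 7·158 + 5·298 + 8·397 = 6093; centroid 6093/23 ≈ 264.91.
y-moment: 3·264 + 7·28 + 5·286 + 8·138 = 3522; centroid 3522/23 ≈ 153.13.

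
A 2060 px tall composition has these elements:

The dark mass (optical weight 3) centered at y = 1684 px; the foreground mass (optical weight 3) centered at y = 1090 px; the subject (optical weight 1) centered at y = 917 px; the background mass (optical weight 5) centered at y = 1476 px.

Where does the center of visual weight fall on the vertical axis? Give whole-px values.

y ≈ 1385

Weights sum to 3 + 3 + 1 + 5 = 12.
Σw·y = 3·1684 + 3·1090 + 1·917 + 5·1476 = 16619, so ȳ = 16619/12 ≈ 1384.92.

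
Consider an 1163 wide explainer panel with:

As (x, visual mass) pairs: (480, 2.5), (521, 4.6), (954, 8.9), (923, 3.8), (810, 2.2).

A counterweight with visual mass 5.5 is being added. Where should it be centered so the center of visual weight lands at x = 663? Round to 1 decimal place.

x ≈ 155.6

With the counterweight, Σw becomes 2.5 + 4.6 + 8.9 + 3.8 + 2.2 + 5.5 = 27.5.
x: need Σw·x = 27.5·663 = 18232.5. Existing = 2.5·480 + 4.6·521 + 8.9·954 + 3.8·923 + 2.2·810 = 17376.6. Remainder 855.9 / 5.5 ≈ 155.62.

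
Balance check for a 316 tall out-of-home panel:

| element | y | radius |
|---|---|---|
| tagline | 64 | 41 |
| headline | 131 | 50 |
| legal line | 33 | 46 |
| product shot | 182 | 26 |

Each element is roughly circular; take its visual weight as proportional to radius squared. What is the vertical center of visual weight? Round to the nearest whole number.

r² weights: tagline 41² = 1681, headline 50² = 2500, legal line 46² = 2116, product shot 26² = 676. Total = 6973.
Σw·y = 1681·64 + 2500·131 + 2116·33 + 676·182 = 627944, so ȳ = 627944/6973 ≈ 90.05.

y ≈ 90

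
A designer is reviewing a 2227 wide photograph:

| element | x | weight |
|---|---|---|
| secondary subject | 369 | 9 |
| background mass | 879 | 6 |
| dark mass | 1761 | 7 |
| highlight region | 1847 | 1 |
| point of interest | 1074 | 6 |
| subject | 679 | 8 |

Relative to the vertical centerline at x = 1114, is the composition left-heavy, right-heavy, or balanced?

Weights sum to 9 + 6 + 7 + 1 + 6 + 8 = 37.
x-moment: 9·369 + 6·879 + 7·1761 + 1·1847 + 6·1074 + 8·679 = 34645; centroid 34645/37 ≈ 936.35.
936.4 lies left of the midline 1114, so the layout is left-heavy.

left-heavy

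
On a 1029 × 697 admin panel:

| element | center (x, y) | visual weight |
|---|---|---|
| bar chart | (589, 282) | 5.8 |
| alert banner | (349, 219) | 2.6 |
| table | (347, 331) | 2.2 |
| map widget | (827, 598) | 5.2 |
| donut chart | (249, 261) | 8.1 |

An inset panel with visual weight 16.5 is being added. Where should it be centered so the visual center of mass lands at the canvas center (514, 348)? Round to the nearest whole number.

(567, 358)

New total weight: (5.8 + 2.6 + 2.2 + 5.2 + 8.1) + 16.5 = 40.4.
Along x: (11404.3 + 16.5·x) / 40.4 = 514 (existing moment 5.8·589 + 2.6·349 + 2.2·347 + 5.2·827 + 8.1·249 = 11404.3) ⇒ x = (20765.6 − 11404.3) / 16.5 ≈ 567.35.
Along y: (8156.9 + 16.5·y) / 40.4 = 348 (existing moment 5.8·282 + 2.6·219 + 2.2·331 + 5.2·598 + 8.1·261 = 8156.9) ⇒ y = (14059.2 − 8156.9) / 16.5 ≈ 357.72.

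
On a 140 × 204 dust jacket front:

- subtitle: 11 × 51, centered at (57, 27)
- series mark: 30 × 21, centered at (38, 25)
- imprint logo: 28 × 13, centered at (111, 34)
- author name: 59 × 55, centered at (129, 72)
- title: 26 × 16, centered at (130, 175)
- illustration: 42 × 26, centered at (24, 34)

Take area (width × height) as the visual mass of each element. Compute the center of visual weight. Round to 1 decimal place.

Areas: subtitle 11·51 = 561, series mark 30·21 = 630, imprint logo 28·13 = 364, author name 59·55 = 3245, title 26·16 = 416, illustration 42·26 = 1092. Total weight = 6308.
x: moment 595214 / weight 6308 ≈ 94.36
y: moment 386841 / weight 6308 ≈ 61.33

(94.4, 61.3)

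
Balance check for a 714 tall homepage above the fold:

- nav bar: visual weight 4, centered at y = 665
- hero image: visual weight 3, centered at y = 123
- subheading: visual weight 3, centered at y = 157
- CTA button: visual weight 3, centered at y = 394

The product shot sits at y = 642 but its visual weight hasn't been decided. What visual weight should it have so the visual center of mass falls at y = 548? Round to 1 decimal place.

Known weights sum to 4 + 3 + 3 + 3 = 13; their moment is 4·665 + 3·123 + 3·157 + 3·394 = 4682.
Balance at y = 548 requires (4682 + w·642) / (13 + w) = 548.
So w = (548·13 − 4682)/(642 − 548) = 2442/94 ≈ 25.98.

w ≈ 26.0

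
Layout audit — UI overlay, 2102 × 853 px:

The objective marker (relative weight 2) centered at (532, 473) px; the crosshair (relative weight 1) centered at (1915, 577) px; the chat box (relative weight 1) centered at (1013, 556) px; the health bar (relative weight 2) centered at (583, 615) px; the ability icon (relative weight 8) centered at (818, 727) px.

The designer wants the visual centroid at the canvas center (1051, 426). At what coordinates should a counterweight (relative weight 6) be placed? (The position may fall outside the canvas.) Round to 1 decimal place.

(1553.0, -100.8)

With the counterweight, Σw becomes 2 + 1 + 1 + 2 + 8 + 6 = 20.
x: target moment 20×1051 = 21020; current 2·532 + 1·1915 + 1·1013 + 2·583 + 8·818 = 11702; the counterweight supplies 9318, so x = 9318/6 ≈ 1553.00.
y: target moment 20×426 = 8520; current 2·473 + 1·577 + 1·556 + 2·615 + 8·727 = 9125; the counterweight supplies -605, so y = -605/6 ≈ -100.83.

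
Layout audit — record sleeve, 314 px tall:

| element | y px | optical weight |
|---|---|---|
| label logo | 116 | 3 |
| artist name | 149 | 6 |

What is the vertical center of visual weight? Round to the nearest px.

Σw = 3 + 6 = 9.
y-moment: 3·116 + 6·149 = 1242; centroid 1242/9 ≈ 138.00.

y ≈ 138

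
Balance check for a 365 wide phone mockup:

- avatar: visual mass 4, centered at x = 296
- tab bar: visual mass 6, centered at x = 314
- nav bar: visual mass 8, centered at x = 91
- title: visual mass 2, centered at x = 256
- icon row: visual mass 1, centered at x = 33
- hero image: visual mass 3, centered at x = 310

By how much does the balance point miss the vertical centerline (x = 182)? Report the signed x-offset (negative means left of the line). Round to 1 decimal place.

Σw = 4 + 6 + 8 + 2 + 1 + 3 = 24.
Σw·x = 5271; x̄ = 5271/24 ≈ 219.62.
Against x = 182, that's 219.62 − 182 = 37.62.

≈ 37.6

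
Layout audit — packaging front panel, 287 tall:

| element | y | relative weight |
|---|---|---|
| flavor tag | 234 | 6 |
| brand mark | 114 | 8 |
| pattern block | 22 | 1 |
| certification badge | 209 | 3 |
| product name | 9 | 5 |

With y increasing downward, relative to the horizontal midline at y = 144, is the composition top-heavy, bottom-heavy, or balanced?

top-heavy

Weights sum to 6 + 8 + 1 + 3 + 5 = 23.
Σw·y = 6·234 + 8·114 + 1·22 + 3·209 + 5·9 = 3010, so ȳ = 3010/23 ≈ 130.87.
130.9 lies above (smaller y than) the midline 144, so the layout is top-heavy.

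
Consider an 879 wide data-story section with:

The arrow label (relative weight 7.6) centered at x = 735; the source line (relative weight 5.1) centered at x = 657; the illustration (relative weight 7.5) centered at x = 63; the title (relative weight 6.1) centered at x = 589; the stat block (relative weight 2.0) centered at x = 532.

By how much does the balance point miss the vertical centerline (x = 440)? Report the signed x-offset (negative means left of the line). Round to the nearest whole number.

≈ 57

Σw = 7.6 + 5.1 + 7.5 + 6.1 + 2.0 = 28.3.
x-moment: 7.6·735 + 5.1·657 + 7.5·63 + 6.1·589 + 2.0·532 = 14066.1; centroid 14066.1/28.3 ≈ 497.04.
Offset from x = 440: 497.04 − 440 ≈ 57.04.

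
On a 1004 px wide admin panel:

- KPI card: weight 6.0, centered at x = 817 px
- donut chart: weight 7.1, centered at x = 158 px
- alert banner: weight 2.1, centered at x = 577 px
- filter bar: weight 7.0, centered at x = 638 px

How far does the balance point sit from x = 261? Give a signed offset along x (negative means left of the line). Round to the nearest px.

≈ 266 px

Total weight = 6.0 + 7.1 + 2.1 + 7.0 = 22.2.
x: (6.0·817 + 7.1·158 + 2.1·577 + 7.0·638) / 22.2 = 11701.5 / 22.2 ≈ 527.09
Difference: 527.09 − 261 ≈ 266.09.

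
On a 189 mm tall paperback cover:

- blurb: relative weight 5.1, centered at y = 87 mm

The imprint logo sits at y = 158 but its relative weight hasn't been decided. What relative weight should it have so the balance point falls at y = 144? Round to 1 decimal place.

w ≈ 20.8

The single fixed element contributes weight 5.1, moment 5.1·87 = 443.7.
Balance at y = 144 requires (443.7 + w·158) / (5.1 + w) = 144.
Rearranging, w·(158 − 144) = 144·5.1 − 443.7 = 290.7, so w ≈ 290.7/14 = 20.76.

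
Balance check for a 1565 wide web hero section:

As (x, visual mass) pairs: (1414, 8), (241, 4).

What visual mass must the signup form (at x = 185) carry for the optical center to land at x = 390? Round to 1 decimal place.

Known weights sum to 8 + 4 = 12; their moment is 8·1414 + 4·241 = 12276.
Set Σw·x/Σw = 390: (12276 + 185w) = 390·(12 + w).
So w = (390·12 − 12276)/(185 − 390) = -7596/-205 ≈ 37.05.

w ≈ 37.1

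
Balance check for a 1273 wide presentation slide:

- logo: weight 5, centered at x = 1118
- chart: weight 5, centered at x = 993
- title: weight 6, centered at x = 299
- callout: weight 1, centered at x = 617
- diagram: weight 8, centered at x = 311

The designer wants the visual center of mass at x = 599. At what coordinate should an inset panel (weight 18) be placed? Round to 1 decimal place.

x ≈ 572.4

After adding the inset panel, total weight = 5 + 5 + 6 + 1 + 8 + 18 = 43.
Along x: (15454 + 18·x) / 43 = 599 (existing moment 5·1118 + 5·993 + 6·299 + 1·617 + 8·311 = 15454) ⇒ x = (25757 − 15454) / 18 ≈ 572.39.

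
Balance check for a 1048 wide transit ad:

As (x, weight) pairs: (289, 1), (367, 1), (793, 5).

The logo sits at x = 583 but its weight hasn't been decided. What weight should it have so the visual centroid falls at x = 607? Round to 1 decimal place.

w ≈ 15.5

Known weights sum to 1 + 1 + 5 = 7; their moment is 1·289 + 1·367 + 5·793 = 4621.
Balance at x = 607 requires (4621 + w·583) / (7 + w) = 607.
Rearranging, w·(583 − 607) = 607·7 − 4621 = -372, so w ≈ -372/-24 = 15.50.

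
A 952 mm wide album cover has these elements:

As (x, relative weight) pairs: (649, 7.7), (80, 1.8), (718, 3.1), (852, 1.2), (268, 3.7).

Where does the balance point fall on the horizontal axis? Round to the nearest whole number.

Total weight = 7.7 + 1.8 + 3.1 + 1.2 + 3.7 = 17.5.
x: (7.7·649 + 1.8·80 + 3.1·718 + 1.2·852 + 3.7·268) / 17.5 = 9381.1 / 17.5 ≈ 536.06

x ≈ 536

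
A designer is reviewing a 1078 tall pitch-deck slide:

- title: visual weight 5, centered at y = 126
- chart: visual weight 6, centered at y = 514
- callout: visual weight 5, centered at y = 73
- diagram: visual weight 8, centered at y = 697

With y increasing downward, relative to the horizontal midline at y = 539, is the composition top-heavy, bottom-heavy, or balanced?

top-heavy

Total weight = 5 + 6 + 5 + 8 = 24.
Σw·y = 5·126 + 6·514 + 5·73 + 8·697 = 9655, so ȳ = 9655/24 ≈ 402.29.
402.3 lies above (smaller y than) the midline 539, so the layout is top-heavy.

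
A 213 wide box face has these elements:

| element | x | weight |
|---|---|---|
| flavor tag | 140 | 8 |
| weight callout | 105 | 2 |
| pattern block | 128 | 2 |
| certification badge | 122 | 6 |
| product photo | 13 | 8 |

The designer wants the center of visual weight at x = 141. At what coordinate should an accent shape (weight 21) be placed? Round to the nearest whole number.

x ≈ 200

New total weight: (8 + 2 + 2 + 6 + 8) + 21 = 47.
x: need Σw·x = 47·141 = 6627. Existing = 8·140 + 2·105 + 2·128 + 6·122 + 8·13 = 2422. Remainder 4205 / 21 ≈ 200.24.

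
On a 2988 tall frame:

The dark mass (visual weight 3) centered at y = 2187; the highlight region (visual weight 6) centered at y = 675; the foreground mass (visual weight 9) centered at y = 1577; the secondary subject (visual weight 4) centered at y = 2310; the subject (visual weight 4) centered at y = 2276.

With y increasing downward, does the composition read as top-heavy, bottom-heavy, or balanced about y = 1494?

Σw = 3 + 6 + 9 + 4 + 4 = 26.
y-moment: 3·2187 + 6·675 + 9·1577 + 4·2310 + 4·2276 = 43148; centroid 43148/26 ≈ 1659.54.
1659.5 vs midline 1494 → bottom-heavy.

bottom-heavy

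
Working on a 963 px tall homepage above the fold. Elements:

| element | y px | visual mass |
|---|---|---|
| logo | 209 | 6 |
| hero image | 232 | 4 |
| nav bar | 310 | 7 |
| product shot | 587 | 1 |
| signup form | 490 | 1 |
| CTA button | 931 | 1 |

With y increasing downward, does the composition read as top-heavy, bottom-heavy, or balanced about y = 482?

top-heavy

Total weight = 6 + 4 + 7 + 1 + 1 + 1 = 20.
Σw·y = 6360; ȳ = 6360/20 ≈ 318.00.
318.0 lies above (smaller y than) the midline 482, so the layout is top-heavy.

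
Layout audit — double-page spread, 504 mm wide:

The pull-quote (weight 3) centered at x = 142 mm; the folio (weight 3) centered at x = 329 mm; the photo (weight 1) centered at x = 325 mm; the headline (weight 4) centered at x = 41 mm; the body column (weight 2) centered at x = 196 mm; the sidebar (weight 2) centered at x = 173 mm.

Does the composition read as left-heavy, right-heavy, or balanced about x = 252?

Σw = 3 + 3 + 1 + 4 + 2 + 2 = 15.
x-moment: 3·142 + 3·329 + 1·325 + 4·41 + 2·196 + 2·173 = 2640; centroid 2640/15 ≈ 176.00.
176.0 vs midline 252 → left-heavy.

left-heavy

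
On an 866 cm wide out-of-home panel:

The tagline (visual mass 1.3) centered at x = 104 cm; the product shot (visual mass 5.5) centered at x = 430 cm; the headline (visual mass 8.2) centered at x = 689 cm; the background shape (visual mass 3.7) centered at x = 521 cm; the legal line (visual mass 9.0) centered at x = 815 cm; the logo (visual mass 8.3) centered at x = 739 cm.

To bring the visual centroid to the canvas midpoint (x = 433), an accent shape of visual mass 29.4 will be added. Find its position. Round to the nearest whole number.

x ≈ 162

With the accent shape, Σw becomes 1.3 + 5.5 + 8.2 + 3.7 + 9.0 + 8.3 + 29.4 = 65.4.
Along x: (23546.4 + 29.4·x) / 65.4 = 433 (existing moment 1.3·104 + 5.5·430 + 8.2·689 + 3.7·521 + 9.0·815 + 8.3·739 = 23546.4) ⇒ x = (28318.2 − 23546.4) / 29.4 ≈ 162.31.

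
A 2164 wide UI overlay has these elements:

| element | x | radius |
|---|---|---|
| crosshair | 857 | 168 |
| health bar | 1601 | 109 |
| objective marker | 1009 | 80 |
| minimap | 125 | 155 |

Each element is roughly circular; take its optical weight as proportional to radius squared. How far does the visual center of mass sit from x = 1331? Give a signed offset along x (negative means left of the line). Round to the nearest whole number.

≈ -584

r² weights: crosshair 168² = 28224, health bar 109² = 11881, objective marker 80² = 6400, minimap 155² = 24025. Total = 70530.
x: (28224·857 + 11881·1601 + 6400·1009 + 24025·125) / 70530 = 52670174 / 70530 ≈ 746.78
Difference: 746.78 − 1331 ≈ -584.22.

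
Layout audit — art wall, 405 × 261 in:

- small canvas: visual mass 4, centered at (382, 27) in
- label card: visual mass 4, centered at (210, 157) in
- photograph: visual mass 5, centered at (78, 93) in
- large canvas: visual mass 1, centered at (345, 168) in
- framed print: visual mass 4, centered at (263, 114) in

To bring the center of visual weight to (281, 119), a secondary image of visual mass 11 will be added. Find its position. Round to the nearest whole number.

With the secondary image, Σw becomes 4 + 4 + 5 + 1 + 4 + 11 = 29.
x: need Σw·x = 29·281 = 8149. Existing = 4·382 + 4·210 + 5·78 + 1·345 + 4·263 = 4155. Remainder 3994 / 11 ≈ 363.09.
y: need Σw·y = 29·119 = 3451. Existing = 4·27 + 4·157 + 5·93 + 1·168 + 4·114 = 1825. Remainder 1626 / 11 ≈ 147.82.

(363, 148)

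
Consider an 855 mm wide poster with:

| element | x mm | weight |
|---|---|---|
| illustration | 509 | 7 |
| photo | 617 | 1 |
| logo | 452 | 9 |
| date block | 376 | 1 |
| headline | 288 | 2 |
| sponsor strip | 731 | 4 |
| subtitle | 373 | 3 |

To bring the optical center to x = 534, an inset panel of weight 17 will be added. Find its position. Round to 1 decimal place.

New total weight: (7 + 1 + 9 + 1 + 2 + 4 + 3) + 17 = 44.
x: target moment 44×534 = 23496; current 7·509 + 1·617 + 9·452 + 1·376 + 2·288 + 4·731 + 3·373 = 13243; the inset panel supplies 10253, so x = 10253/17 ≈ 603.12.

x ≈ 603.1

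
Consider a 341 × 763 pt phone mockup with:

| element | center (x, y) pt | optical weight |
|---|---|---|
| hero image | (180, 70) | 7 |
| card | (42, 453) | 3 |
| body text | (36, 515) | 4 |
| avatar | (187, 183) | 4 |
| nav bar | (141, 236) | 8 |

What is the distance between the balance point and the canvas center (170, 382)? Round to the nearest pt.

≈ 137 pt

Weights sum to 7 + 3 + 4 + 4 + 8 = 26.
Σw·x = 7·180 + 3·42 + 4·36 + 4·187 + 8·141 = 3406, so x̄ = 3406/26 ≈ 131.00.
Σw·y = 7·70 + 3·453 + 4·515 + 4·183 + 8·236 = 6529, so ȳ = 6529/26 ≈ 251.12.
Relative to (170, 382): Δ = (-39.00, -130.88); |Δ| = √(-39.00² + -130.88²) ≈ 136.57.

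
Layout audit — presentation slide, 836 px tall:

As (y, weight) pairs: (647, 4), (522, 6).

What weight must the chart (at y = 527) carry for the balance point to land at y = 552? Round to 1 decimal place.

Known weights sum to 4 + 6 = 10; their moment is 4·647 + 6·522 = 5720.
Balance at y = 552 requires (5720 + w·527) / (10 + w) = 552.
So w = (552·10 − 5720)/(527 − 552) = -200/-25 ≈ 8.00.

w ≈ 8.0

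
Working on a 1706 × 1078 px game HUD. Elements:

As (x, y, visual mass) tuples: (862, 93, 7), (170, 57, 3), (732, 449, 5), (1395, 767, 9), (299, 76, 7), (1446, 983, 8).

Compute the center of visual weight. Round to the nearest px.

(934, 471)

Weights sum to 7 + 3 + 5 + 9 + 7 + 8 = 39.
x-moment: 7·862 + 3·170 + 5·732 + 9·1395 + 7·299 + 8·1446 = 36420; centroid 36420/39 ≈ 933.85.
y-moment: 7·93 + 3·57 + 5·449 + 9·767 + 7·76 + 8·983 = 18366; centroid 18366/39 ≈ 470.92.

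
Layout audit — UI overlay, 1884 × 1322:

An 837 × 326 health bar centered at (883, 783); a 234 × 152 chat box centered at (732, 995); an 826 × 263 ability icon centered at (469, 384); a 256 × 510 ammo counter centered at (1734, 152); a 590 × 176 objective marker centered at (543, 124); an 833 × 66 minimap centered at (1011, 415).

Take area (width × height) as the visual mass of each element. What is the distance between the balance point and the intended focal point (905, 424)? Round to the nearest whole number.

≈ 64

Taking area as weight: health bar 837·326 = 272862, chat box 234·152 = 35568, ability icon 826·263 = 217238, ammo counter 256·510 = 130560, objective marker 590·176 = 103840, minimap 833·66 = 54978. Sum 815046.
x: moment 707216462 / weight 815046 ≈ 867.70
Σw·y = 387997648; ȳ = 387997648/815046 ≈ 476.04.
From (905, 424): dx = -37.30, dy = 52.04, so the distance is √(dx²+dy²) ≈ 64.03.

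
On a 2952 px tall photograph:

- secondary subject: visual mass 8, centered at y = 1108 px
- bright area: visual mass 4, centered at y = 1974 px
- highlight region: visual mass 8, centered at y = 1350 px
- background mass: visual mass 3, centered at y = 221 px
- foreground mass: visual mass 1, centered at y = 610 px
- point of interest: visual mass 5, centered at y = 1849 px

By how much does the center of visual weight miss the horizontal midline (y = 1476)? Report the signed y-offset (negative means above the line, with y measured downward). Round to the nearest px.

Weights sum to 8 + 4 + 8 + 3 + 1 + 5 = 29.
Σw·y = 8·1108 + 4·1974 + 8·1350 + 3·221 + 1·610 + 5·1849 = 38078, so ȳ = 38078/29 ≈ 1313.03.
Difference: 1313.03 − 1476 ≈ -162.97.

≈ -163 px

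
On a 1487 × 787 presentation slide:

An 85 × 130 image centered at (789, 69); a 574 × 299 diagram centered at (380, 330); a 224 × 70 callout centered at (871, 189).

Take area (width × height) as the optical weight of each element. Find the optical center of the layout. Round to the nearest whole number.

(442, 304)

Areas: image 85·130 = 11050, diagram 574·299 = 171626, callout 224·70 = 15680. Total weight = 198356.
x: (11050·789 + 171626·380 + 15680·871) / 198356 = 87593610 / 198356 ≈ 441.60
y: (11050·69 + 171626·330 + 15680·189) / 198356 = 60362550 / 198356 ≈ 304.31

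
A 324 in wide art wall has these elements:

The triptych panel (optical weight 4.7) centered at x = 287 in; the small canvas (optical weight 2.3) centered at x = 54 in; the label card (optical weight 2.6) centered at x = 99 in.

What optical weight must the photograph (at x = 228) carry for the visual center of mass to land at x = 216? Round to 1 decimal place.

w ≈ 28.6

Existing Σw = 9.6 (4.7 + 2.3 + 2.6); existing moment 4.7·287 + 2.3·54 + 2.6·99 = 1730.5.
For the centroid to hit 216: (1730.5 + w·228) / (9.6 + w) = 216.
Rearranging, w·(228 − 216) = 216·9.6 − 1730.5 = 343.1, so w ≈ 343.1/12 = 28.59.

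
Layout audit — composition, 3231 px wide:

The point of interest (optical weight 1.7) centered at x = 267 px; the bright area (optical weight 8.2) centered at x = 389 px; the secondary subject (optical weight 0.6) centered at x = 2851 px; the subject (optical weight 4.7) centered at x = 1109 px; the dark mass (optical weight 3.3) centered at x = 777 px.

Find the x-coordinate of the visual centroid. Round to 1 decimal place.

x ≈ 709.8

Σw = 1.7 + 8.2 + 0.6 + 4.7 + 3.3 = 18.5.
x: (1.7·267 + 8.2·389 + 0.6·2851 + 4.7·1109 + 3.3·777) / 18.5 = 13130.7 / 18.5 ≈ 709.77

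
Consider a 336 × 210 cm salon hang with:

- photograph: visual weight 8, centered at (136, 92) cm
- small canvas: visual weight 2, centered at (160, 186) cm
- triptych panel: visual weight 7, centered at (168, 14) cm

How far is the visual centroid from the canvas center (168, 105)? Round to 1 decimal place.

≈ 37.6 cm

Weights sum to 8 + 2 + 7 = 17.
Σw·x = 8·136 + 2·160 + 7·168 = 2584, so x̄ = 2584/17 ≈ 152.00.
Σw·y = 8·92 + 2·186 + 7·14 = 1206, so ȳ = 1206/17 ≈ 70.94.
Relative to (168, 105): Δ = (-16.00, -34.06); |Δ| = √(-16.00² + -34.06²) ≈ 37.63.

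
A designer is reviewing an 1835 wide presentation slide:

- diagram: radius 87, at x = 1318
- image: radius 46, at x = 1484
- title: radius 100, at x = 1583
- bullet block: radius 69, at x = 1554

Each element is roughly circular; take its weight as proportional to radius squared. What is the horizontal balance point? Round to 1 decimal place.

r² weights: diagram 87² = 7569, image 46² = 2116, title 100² = 10000, bullet block 69² = 4761. Total = 24446.
x-moment: 7569·1318 + 2116·1484 + 10000·1583 + 4761·1554 = 36344680; centroid 36344680/24446 ≈ 1486.73.

x ≈ 1486.7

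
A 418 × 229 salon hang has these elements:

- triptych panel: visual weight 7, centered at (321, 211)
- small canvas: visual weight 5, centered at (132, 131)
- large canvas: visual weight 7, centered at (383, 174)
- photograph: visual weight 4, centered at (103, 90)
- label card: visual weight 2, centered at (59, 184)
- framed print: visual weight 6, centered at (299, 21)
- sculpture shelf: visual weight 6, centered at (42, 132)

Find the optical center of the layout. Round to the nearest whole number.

Total weight = 7 + 5 + 7 + 4 + 2 + 6 + 6 = 37.
Σw·x = 8164; x̄ = 8164/37 ≈ 220.65.
y: moment 4996 / weight 37 ≈ 135.03

(221, 135)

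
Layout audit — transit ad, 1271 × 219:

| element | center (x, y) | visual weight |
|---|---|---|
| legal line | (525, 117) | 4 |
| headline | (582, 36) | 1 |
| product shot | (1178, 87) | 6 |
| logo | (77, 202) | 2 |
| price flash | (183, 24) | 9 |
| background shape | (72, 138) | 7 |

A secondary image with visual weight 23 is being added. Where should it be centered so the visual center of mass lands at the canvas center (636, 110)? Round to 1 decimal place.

(913.8, 135.1)

After adding the secondary image, total weight = 4 + 1 + 6 + 2 + 9 + 7 + 23 = 52.
x: need Σw·x = 52·636 = 33072. Existing = 4·525 + 1·582 + 6·1178 + 2·77 + 9·183 + 7·72 = 12055. Remainder 21017 / 23 ≈ 913.78.
y: need Σw·y = 52·110 = 5720. Existing = 4·117 + 1·36 + 6·87 + 2·202 + 9·24 + 7·138 = 2612. Remainder 3108 / 23 ≈ 135.13.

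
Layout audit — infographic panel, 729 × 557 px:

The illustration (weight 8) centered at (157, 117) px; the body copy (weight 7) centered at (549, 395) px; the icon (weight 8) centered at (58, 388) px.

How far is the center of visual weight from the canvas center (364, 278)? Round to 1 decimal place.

≈ 123.4 px

Weights sum to 8 + 7 + 8 = 23.
Σw·x = 8·157 + 7·549 + 8·58 = 5563, so x̄ = 5563/23 ≈ 241.87.
Σw·y = 8·117 + 7·395 + 8·388 = 6805, so ȳ = 6805/23 ≈ 295.87.
Offset from (364, 278): Δx ≈ -122.13, Δy ≈ 17.87; distance = √(Δx² + Δy²) ≈ 123.43.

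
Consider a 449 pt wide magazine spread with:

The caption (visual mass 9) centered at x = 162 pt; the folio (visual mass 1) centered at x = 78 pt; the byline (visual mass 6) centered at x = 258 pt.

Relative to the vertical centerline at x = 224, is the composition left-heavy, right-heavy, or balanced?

left-heavy

Weights sum to 9 + 1 + 6 = 16.
x-moment: 9·162 + 1·78 + 6·258 = 3084; centroid 3084/16 ≈ 192.75.
192.8 lies left of the midline 224, so the layout is left-heavy.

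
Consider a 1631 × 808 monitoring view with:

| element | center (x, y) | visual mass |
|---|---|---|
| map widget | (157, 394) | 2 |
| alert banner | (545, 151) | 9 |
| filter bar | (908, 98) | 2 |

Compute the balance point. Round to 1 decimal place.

(541.2, 180.2)

Σw = 2 + 9 + 2 = 13.
x-moment: 2·157 + 9·545 + 2·908 = 7035; centroid 7035/13 ≈ 541.15.
y-moment: 2·394 + 9·151 + 2·98 = 2343; centroid 2343/13 ≈ 180.23.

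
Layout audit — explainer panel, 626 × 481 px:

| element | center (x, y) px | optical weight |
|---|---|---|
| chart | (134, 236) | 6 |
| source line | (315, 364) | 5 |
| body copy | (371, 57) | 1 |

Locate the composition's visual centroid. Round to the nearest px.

Weights sum to 6 + 5 + 1 = 12.
x: (6·134 + 5·315 + 1·371) / 12 = 2750 / 12 ≈ 229.17
y: (6·236 + 5·364 + 1·57) / 12 = 3293 / 12 ≈ 274.42

(229, 274)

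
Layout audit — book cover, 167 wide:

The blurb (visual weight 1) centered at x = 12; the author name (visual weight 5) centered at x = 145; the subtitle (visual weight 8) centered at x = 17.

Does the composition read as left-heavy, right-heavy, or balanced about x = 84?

left-heavy

Σw = 1 + 5 + 8 = 14.
x: (1·12 + 5·145 + 8·17) / 14 = 873 / 14 ≈ 62.36
62.4 lies left of the midline 84, so the layout is left-heavy.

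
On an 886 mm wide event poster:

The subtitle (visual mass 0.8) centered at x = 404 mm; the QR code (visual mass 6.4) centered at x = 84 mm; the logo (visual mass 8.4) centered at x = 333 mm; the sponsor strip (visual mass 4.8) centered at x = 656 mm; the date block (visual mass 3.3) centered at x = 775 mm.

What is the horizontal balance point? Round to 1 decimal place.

Σw = 0.8 + 6.4 + 8.4 + 4.8 + 3.3 = 23.7.
Σw·x = 0.8·404 + 6.4·84 + 8.4·333 + 4.8·656 + 3.3·775 = 9364.3, so x̄ = 9364.3/23.7 ≈ 395.12.

x ≈ 395.1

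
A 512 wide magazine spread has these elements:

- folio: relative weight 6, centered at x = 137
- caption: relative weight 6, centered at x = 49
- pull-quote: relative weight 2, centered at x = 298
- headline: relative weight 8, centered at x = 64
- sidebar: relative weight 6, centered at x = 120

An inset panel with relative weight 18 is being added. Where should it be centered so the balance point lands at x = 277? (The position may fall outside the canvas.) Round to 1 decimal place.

x ≈ 544.3

New total weight: (6 + 6 + 2 + 8 + 6) + 18 = 46.
x: target moment 46×277 = 12742; current 6·137 + 6·49 + 2·298 + 8·64 + 6·120 = 2944; the inset panel supplies 9798, so x = 9798/18 ≈ 544.33.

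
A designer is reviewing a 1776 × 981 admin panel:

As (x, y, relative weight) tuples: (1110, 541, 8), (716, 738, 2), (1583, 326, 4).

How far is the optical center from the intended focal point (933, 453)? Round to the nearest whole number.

≈ 262

Total weight = 8 + 2 + 4 = 14.
x: (8·1110 + 2·716 + 4·1583) / 14 = 16644 / 14 ≈ 1188.86
y: (8·541 + 2·738 + 4·326) / 14 = 7108 / 14 ≈ 507.71
Offset from (933, 453): Δx ≈ 255.86, Δy ≈ 54.71; distance = √(Δx² + Δy²) ≈ 261.64.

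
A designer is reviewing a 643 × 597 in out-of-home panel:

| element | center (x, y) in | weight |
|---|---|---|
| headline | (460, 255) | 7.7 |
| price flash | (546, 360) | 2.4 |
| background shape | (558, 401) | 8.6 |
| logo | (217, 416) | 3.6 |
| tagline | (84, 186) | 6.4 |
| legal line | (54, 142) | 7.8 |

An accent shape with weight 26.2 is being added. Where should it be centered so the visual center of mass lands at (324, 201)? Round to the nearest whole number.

(341, 97)

With the accent shape, Σw becomes 7.7 + 2.4 + 8.6 + 3.6 + 6.4 + 7.8 + 26.2 = 62.7.
Along x: (11391.2 + 26.2·x) / 62.7 = 324 (existing moment 7.7·460 + 2.4·546 + 8.6·558 + 3.6·217 + 6.4·84 + 7.8·54 = 11391.2) ⇒ x = (20314.8 − 11391.2) / 26.2 ≈ 340.60.
Along y: (10071.7 + 26.2·y) / 62.7 = 201 (existing moment 7.7·255 + 2.4·360 + 8.6·401 + 3.6·416 + 6.4·186 + 7.8·142 = 10071.7) ⇒ y = (12602.7 − 10071.7) / 26.2 ≈ 96.60.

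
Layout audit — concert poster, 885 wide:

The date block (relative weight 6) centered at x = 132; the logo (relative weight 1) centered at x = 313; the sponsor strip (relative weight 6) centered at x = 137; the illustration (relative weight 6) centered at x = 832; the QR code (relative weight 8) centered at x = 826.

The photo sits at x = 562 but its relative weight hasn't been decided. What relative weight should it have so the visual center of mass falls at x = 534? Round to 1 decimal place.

Fixed elements: Σw = 6 + 1 + 6 + 6 + 8 = 27, Σw·x = 6·132 + 1·313 + 6·137 + 6·832 + 8·826 = 13527.
Set Σw·x/Σw = 534: (13527 + 562w) = 534·(27 + w).
Rearranging, w·(562 − 534) = 534·27 − 13527 = 891, so w ≈ 891/28 = 31.82.

w ≈ 31.8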